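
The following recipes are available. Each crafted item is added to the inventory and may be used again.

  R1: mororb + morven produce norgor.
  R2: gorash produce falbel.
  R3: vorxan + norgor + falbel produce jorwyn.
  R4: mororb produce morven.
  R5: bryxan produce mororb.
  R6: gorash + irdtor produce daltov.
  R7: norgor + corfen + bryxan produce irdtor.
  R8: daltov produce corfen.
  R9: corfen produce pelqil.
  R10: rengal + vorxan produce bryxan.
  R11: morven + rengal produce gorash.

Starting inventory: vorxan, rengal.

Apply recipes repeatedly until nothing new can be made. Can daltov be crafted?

No

daltov would need gorash and irdtor (R6), but irdtor is never obtained.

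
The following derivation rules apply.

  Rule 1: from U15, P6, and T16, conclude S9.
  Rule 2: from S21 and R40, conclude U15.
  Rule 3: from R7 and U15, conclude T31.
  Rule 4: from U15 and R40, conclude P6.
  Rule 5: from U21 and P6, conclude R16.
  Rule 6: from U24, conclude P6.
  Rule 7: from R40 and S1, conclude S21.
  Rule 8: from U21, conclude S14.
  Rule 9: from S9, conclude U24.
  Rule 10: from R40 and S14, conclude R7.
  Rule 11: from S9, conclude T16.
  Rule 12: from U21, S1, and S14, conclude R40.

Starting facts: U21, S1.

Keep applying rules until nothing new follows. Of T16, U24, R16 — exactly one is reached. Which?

R16

From U21, Rule 8 gives S14.
From U21, S1, and S14, Rule 12 gives R40.
From R40 and S1, Rule 7 gives S21.
From S21 and R40, Rule 2 gives U15.
U15 and R40 hold, so P6 follows (Rule 4).
U21 and P6 hold, so R16 follows (Rule 5).
T16 would need S9 (Rule 11), but S9 is never established. U24 would need S9 (Rule 9), but S9 is never established.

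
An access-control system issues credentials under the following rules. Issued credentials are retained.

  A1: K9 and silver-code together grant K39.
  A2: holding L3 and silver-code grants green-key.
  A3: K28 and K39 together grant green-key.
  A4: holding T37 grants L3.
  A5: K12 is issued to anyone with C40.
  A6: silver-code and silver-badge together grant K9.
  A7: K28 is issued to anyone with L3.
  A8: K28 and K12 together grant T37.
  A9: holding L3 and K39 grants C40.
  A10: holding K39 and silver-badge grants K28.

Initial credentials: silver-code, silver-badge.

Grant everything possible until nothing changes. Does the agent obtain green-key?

Holding silver-code and silver-badge grants K9 (A6).
Holding K9 and silver-code grants K39 (A1).
Holding K39 and silver-badge grants K28 (A10).
Holding K28 and K39 grants green-key (A3).

Yes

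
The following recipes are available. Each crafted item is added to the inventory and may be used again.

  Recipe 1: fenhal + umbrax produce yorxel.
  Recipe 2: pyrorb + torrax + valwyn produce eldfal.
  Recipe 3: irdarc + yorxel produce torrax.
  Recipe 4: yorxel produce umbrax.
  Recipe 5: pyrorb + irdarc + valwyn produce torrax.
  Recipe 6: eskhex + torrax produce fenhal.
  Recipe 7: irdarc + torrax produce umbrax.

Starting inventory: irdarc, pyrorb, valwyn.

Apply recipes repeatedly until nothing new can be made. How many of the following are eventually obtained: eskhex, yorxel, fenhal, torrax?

1

pyrorb + irdarc + valwyn → torrax (Recipe 5).
No rule produces eskhex, and it is not given.
yorxel would need fenhal and umbrax (Recipe 1), but fenhal is never obtained.
fenhal would need eskhex and torrax (Recipe 6), but eskhex is never obtained.
torrax: reached.
Reached: torrax — 1 of the 4.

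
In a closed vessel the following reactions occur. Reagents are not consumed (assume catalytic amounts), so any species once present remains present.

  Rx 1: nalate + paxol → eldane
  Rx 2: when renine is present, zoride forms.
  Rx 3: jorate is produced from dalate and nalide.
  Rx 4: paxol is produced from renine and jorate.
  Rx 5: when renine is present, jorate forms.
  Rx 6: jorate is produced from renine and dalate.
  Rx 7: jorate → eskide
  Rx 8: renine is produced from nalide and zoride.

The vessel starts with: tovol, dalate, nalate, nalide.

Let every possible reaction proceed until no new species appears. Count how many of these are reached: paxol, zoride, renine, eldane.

paxol would need renine and jorate (Rx 4), but renine never forms.
zoride would need renine (Rx 2), but renine never forms.
renine would need nalide and zoride (Rx 8), but zoride never forms.
eldane would need nalate and paxol (Rx 1), but paxol never forms.
None of the 4 are reached.

0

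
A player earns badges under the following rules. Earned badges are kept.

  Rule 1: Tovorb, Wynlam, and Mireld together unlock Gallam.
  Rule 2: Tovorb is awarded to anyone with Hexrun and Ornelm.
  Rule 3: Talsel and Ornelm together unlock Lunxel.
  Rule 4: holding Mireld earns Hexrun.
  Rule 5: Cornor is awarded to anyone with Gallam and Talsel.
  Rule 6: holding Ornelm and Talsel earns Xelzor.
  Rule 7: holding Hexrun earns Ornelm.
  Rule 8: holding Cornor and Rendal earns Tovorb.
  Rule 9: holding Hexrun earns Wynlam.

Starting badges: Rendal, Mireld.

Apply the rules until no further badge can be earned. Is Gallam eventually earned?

Yes

With Mireld, Hexrun is earned (Rule 4).
With Hexrun, Wynlam is earned (Rule 9).
With Hexrun, Ornelm is earned (Rule 7).
With Hexrun and Ornelm, Tovorb is earned (Rule 2).
With Tovorb, Wynlam, and Mireld, Gallam is earned (Rule 1).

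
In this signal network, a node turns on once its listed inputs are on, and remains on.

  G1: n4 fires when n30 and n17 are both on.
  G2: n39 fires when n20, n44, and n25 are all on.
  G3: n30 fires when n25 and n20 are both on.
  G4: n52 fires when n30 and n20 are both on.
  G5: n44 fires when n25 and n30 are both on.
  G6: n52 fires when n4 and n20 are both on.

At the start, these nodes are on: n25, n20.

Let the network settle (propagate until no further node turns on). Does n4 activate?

n4 would need n30 and n17 (G1), but n17 never turns on.

No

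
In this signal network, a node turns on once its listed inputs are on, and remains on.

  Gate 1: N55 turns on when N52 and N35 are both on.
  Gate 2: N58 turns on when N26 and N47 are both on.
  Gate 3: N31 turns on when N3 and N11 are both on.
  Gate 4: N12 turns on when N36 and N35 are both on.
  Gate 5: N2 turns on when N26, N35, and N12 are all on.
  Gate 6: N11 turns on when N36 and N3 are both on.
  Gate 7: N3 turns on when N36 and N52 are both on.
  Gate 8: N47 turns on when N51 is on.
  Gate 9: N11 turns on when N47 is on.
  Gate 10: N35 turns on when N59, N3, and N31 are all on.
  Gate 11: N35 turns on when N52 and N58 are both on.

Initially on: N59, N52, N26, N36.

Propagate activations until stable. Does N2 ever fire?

Yes

Gate 7: N36 and N52 on → N3 on.
Gate 6: N36 and N3 on → N11 on.
Gate 3: N3 and N11 on → N31 on.
N59, N3, and N31 are on, so N35 turns on (Gate 10).
Gate 4: N36 and N35 on → N12 on.
N26, N35, and N12 are on, so N2 turns on (Gate 5).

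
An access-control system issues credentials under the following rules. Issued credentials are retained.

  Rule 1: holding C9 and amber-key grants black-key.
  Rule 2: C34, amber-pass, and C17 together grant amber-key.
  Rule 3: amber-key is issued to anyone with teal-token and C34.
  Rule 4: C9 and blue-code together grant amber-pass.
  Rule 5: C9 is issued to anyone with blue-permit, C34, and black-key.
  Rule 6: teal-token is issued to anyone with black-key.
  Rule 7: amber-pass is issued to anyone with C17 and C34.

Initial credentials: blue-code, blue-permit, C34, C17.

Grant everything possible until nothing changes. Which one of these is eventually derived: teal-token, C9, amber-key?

Holding C17 and C34 grants amber-pass (Rule 7).
Holding C34, amber-pass, and C17 grants amber-key (Rule 2).
C9 would need blue-permit, C34, and black-key (Rule 5), but black-key is never granted. teal-token would need black-key (Rule 6), but black-key is never granted.

amber-key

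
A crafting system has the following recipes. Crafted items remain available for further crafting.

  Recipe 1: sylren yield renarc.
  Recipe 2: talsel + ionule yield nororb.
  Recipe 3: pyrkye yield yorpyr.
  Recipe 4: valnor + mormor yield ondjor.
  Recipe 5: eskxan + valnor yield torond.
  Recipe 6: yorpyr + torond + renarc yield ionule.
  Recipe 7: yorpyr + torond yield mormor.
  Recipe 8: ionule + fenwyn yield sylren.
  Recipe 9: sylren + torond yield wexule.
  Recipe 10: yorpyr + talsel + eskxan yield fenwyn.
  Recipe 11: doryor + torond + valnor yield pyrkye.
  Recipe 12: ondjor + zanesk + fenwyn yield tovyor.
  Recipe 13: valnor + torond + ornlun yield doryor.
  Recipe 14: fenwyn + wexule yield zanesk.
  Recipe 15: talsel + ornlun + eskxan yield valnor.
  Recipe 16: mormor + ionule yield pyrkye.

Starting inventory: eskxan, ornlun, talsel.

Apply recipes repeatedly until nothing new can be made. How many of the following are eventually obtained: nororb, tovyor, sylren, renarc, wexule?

0

nororb would need talsel and ionule (Recipe 2), but ionule is never obtained.
tovyor would need ondjor, zanesk, and fenwyn (Recipe 12), but zanesk is never obtained.
sylren would need ionule and fenwyn (Recipe 8), but ionule is never obtained.
renarc would need sylren (Recipe 1), but sylren is never obtained.
wexule would need sylren and torond (Recipe 9), but sylren is never obtained.
None of the 5 are reached.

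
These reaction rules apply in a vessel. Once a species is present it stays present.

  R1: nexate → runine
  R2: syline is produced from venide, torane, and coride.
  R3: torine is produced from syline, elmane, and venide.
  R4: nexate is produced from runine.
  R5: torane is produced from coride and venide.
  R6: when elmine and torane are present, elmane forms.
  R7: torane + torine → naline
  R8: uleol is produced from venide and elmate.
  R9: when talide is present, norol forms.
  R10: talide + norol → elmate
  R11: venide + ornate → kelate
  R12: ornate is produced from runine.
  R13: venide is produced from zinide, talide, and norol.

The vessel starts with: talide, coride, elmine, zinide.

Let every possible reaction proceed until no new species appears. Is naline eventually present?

talide present → norol forms (R9).
zinide, talide, and norol present → venide forms (R13).
coride and venide present → torane forms (R5).
elmine and torane present → elmane forms (R6).
venide, torane, and coride present → syline forms (R2).
syline, elmane, and venide present → torine forms (R3).
torane and torine present → naline forms (R7).

Yes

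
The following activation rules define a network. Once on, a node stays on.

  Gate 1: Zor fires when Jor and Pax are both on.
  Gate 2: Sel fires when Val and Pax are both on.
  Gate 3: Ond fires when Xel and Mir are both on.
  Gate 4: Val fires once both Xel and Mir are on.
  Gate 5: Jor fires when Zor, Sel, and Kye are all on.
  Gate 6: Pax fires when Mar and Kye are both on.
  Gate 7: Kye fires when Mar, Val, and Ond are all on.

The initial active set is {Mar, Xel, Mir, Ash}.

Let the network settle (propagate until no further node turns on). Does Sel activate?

Gate 4: Xel and Mir on → Val on.
Xel and Mir are on, so Ond fires (Gate 3).
Mar, Val, and Ond are on, so Kye fires (Gate 7).
Gate 6: Mar and Kye on → Pax on.
Val and Pax are on, so Sel fires (Gate 2).

Yes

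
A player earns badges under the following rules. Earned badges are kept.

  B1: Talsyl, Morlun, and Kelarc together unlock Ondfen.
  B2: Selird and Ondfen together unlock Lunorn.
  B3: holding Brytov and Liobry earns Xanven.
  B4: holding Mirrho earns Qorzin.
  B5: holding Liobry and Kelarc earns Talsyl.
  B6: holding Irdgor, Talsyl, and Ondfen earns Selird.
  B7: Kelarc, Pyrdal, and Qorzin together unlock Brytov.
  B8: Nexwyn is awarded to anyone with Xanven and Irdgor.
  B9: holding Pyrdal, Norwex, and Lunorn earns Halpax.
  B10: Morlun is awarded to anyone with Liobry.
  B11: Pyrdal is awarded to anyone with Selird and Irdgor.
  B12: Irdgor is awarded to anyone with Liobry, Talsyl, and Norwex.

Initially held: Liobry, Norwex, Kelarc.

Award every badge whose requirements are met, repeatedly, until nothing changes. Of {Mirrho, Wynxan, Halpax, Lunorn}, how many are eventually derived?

2

With Liobry and Kelarc, Talsyl is earned (B5).
With Liobry, Morlun is earned (B10).
With Talsyl, Morlun, and Kelarc, Ondfen is earned (B1).
With Liobry, Talsyl, and Norwex, Irdgor is earned (B12).
With Irdgor, Talsyl, and Ondfen, Selird is earned (B6).
With Selird and Irdgor, Pyrdal is earned (B11).
With Selird and Ondfen, Lunorn is earned (B2).
With Pyrdal, Norwex, and Lunorn, Halpax is earned (B9).
No rule produces Mirrho, and it is not given.
No rule produces Wynxan, and it is not given.
Halpax: reached.
Lunorn: reached.
Reached: Halpax and Lunorn — 2 of the 4.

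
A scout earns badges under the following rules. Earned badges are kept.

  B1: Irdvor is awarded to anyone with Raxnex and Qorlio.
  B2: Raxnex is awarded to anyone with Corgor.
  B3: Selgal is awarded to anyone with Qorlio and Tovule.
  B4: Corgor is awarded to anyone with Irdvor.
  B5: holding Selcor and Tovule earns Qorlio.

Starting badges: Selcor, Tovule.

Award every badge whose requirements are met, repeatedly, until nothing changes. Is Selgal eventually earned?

With Selcor and Tovule, Qorlio is earned (B5).
With Qorlio and Tovule, Selgal is earned (B3).

Yes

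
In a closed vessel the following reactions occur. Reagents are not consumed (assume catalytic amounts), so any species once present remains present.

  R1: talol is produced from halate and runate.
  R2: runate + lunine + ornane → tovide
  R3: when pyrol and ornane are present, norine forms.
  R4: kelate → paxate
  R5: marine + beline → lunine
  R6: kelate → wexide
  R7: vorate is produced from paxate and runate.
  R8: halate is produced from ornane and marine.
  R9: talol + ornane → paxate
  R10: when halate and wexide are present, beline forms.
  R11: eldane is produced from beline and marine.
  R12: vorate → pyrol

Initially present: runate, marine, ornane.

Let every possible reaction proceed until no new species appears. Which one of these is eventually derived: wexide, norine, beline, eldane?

ornane and marine present → halate forms (R8).
halate and runate present → talol forms (R1).
talol and ornane present → paxate forms (R9).
paxate and runate present → vorate forms (R7).
vorate present → pyrol forms (R12).
pyrol and ornane present → norine forms (R3).
beline would need halate and wexide (R10), but wexide never forms. eldane would need beline and marine (R11), but beline never forms. wexide would need kelate (R6), but kelate never forms.

norine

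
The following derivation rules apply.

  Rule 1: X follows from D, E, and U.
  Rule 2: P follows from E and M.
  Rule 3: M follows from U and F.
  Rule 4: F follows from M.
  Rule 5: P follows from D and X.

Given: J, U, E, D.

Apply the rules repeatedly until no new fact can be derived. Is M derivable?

No

M would need U and F (Rule 3), but F is never established.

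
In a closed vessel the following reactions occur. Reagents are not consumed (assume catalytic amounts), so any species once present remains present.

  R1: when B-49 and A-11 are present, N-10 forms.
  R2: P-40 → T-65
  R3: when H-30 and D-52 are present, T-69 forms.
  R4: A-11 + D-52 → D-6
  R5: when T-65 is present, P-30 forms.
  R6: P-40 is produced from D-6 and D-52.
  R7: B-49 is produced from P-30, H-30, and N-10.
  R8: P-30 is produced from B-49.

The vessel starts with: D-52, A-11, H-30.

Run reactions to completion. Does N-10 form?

N-10 would need B-49 and A-11 (R1), but B-49 never forms.

No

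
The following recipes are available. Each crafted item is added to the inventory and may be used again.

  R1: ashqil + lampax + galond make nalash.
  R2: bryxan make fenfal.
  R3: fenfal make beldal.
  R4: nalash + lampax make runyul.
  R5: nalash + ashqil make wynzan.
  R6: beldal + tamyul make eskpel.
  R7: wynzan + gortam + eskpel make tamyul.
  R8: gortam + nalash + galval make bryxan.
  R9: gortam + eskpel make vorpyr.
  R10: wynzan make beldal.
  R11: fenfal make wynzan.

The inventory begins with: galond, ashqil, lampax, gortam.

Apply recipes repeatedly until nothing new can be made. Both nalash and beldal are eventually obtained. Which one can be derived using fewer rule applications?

nalash: ashqil + lampax + galond → nalash (R1). [1 rule application]
beldal: ashqil + lampax + galond → nalash (R1). Using R5, nalash and ashqil make wynzan. Using R10, wynzan makes beldal. [3 rule applications]
nalash needs fewer.

nalash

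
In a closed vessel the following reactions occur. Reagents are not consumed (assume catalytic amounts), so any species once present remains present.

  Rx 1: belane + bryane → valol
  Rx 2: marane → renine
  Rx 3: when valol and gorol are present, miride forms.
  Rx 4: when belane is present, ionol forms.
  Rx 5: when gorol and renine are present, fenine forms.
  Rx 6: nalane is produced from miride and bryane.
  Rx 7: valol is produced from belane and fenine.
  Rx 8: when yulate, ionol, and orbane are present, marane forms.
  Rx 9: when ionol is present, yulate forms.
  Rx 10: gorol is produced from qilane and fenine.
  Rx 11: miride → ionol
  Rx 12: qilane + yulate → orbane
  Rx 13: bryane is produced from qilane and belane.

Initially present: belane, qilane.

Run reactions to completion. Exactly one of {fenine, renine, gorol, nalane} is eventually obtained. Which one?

renine

belane present → ionol forms (Rx 4).
ionol present → yulate forms (Rx 9).
qilane and yulate present → orbane forms (Rx 12).
yulate, ionol, and orbane present → marane forms (Rx 8).
marane present → renine forms (Rx 2).
nalane would need miride and bryane (Rx 6), but miride never forms. fenine would need gorol and renine (Rx 5), but gorol never forms. gorol would need qilane and fenine (Rx 10), but fenine never forms.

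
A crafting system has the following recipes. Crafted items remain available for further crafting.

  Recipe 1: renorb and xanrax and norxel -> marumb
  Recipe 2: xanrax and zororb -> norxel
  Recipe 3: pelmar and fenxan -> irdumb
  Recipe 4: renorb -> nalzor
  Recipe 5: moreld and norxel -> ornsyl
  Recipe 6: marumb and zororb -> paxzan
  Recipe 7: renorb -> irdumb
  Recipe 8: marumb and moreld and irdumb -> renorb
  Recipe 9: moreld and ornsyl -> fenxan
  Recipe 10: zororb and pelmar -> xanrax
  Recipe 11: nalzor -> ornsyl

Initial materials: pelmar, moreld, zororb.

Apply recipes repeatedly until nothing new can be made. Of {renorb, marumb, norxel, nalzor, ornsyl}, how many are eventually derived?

Using Recipe 10, zororb and pelmar make xanrax.
xanrax and zororb -> norxel (Recipe 2).
Using Recipe 5, moreld and norxel make ornsyl.
renorb would need marumb, moreld, and irdumb (Recipe 8), but marumb is never obtained.
marumb would need renorb, xanrax, and norxel (Recipe 1), but renorb is never obtained.
norxel: reached.
nalzor would need renorb (Recipe 4), but renorb is never obtained.
ornsyl: reached.
Reached: norxel and ornsyl — 2 of the 5.

2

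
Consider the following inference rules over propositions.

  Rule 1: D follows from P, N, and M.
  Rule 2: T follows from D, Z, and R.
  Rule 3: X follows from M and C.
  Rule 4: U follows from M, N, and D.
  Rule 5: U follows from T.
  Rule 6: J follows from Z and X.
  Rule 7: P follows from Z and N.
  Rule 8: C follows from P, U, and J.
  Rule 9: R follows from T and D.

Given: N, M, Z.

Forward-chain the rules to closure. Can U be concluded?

Yes

From Z and N, Rule 7 gives P.
From P, N, and M, Rule 1 gives D.
M, N, and D hold, so U follows (Rule 4).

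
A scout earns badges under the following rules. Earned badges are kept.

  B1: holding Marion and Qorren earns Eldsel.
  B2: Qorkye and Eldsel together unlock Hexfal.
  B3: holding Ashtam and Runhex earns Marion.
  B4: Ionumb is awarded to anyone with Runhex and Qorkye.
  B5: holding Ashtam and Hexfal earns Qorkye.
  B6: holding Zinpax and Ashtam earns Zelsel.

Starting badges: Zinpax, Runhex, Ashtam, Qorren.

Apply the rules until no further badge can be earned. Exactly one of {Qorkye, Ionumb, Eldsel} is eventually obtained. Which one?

With Ashtam and Runhex, Marion is earned (B3).
With Marion and Qorren, Eldsel is earned (B1).
Qorkye would need Ashtam and Hexfal (B5), but Hexfal is never earned. Ionumb would need Runhex and Qorkye (B4), but Qorkye is never earned.

Eldsel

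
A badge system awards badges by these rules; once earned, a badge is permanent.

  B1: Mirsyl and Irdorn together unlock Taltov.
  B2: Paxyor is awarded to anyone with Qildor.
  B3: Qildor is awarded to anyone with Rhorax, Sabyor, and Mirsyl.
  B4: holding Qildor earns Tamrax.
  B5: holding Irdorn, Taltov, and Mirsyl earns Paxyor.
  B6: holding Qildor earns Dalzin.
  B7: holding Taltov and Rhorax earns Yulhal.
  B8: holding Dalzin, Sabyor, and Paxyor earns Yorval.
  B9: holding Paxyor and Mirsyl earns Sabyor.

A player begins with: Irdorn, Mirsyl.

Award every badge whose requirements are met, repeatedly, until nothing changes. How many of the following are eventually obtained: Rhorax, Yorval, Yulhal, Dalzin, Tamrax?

No rule produces Rhorax, and it is not given.
Yorval would need Dalzin, Sabyor, and Paxyor (B8), but Dalzin is never earned.
Yulhal would need Taltov and Rhorax (B7), but Rhorax is never earned.
Dalzin would need Qildor (B6), but Qildor is never earned.
Tamrax would need Qildor (B4), but Qildor is never earned.
None of the 5 are reached.

0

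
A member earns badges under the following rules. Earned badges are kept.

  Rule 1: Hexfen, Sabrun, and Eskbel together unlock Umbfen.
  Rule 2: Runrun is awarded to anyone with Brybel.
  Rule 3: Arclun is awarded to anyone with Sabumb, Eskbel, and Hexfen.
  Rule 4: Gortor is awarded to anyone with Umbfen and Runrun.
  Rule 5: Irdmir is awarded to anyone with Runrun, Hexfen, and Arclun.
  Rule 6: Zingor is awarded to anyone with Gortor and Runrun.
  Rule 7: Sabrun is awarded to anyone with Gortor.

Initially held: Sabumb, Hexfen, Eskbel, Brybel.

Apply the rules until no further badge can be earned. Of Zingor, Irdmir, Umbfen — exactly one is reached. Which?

Irdmir

With Sabumb, Eskbel, and Hexfen, Arclun is earned (Rule 3).
With Brybel, Runrun is earned (Rule 2).
With Runrun, Hexfen, and Arclun, Irdmir is earned (Rule 5).
Zingor would need Gortor and Runrun (Rule 6), but Gortor is never earned. Umbfen would need Hexfen, Sabrun, and Eskbel (Rule 1), but Sabrun is never earned.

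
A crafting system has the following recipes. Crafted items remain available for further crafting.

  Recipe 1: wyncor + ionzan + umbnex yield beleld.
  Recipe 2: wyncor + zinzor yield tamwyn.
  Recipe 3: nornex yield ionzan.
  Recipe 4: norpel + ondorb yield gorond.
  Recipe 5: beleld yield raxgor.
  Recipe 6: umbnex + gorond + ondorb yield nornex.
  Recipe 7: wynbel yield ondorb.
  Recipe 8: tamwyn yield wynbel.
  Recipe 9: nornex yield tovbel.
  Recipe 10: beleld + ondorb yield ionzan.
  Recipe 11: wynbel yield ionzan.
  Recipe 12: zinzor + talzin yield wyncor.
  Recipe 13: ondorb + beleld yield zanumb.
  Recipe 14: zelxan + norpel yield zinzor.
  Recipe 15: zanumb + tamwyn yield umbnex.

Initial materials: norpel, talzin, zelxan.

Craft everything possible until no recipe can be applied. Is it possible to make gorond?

Using Recipe 14, zelxan and norpel make zinzor.
zinzor + talzin → wyncor (Recipe 12).
wyncor + zinzor → tamwyn (Recipe 2).
Using Recipe 8, tamwyn makes wynbel.
Using Recipe 7, wynbel makes ondorb.
norpel + ondorb → gorond (Recipe 4).

Yes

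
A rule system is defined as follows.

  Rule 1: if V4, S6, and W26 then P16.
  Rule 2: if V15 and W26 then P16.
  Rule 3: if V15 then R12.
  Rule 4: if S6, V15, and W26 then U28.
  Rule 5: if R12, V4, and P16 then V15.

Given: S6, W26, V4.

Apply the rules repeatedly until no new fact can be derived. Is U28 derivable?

U28 would need S6, V15, and W26 (Rule 4), but V15 is never established.

No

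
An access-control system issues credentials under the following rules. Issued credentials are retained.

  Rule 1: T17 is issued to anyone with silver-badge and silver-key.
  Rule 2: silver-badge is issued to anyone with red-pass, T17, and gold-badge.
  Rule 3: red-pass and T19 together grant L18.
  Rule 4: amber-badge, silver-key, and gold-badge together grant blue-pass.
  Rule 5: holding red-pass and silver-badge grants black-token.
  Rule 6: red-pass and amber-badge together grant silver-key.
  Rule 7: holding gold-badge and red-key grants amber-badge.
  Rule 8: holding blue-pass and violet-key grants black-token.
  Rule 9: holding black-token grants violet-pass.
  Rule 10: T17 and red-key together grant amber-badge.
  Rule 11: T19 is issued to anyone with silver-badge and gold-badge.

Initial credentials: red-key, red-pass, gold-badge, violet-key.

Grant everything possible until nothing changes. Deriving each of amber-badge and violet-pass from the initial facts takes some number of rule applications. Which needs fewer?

amber-badge

amber-badge: Holding gold-badge and red-key grants amber-badge (Rule 7). [1 rule application]
violet-pass: Holding gold-badge and red-key grants amber-badge (Rule 7). Holding red-pass and amber-badge grants silver-key (Rule 6). Holding amber-badge, silver-key, and gold-badge grants blue-pass (Rule 4). Holding blue-pass and violet-key grants black-token (Rule 8). Holding black-token grants violet-pass (Rule 9). [5 rule applications]
amber-badge needs fewer.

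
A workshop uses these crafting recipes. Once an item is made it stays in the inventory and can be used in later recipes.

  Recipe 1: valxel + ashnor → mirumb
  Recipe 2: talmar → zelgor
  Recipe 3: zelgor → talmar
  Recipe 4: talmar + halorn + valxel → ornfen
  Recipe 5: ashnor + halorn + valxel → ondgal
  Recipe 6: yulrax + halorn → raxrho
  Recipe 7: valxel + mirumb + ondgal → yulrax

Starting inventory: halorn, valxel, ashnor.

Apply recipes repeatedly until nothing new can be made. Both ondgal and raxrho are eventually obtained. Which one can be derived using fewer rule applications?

ondgal: ashnor + halorn + valxel → ondgal (Recipe 5). [1 rule application]
raxrho: Using Recipe 1, valxel and ashnor make mirumb. Using Recipe 5, ashnor, halorn, and valxel make ondgal. valxel + mirumb + ondgal → yulrax (Recipe 7). Using Recipe 6, yulrax and halorn make raxrho. [4 rule applications]
ondgal needs fewer.

ondgal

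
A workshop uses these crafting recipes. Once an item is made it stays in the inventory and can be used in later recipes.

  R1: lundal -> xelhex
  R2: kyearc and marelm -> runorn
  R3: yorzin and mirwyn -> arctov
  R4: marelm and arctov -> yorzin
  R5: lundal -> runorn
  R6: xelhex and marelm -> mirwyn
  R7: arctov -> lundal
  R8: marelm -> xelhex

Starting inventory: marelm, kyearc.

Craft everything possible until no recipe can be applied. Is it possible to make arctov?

No

arctov would need yorzin and mirwyn (R3), but yorzin is never obtained.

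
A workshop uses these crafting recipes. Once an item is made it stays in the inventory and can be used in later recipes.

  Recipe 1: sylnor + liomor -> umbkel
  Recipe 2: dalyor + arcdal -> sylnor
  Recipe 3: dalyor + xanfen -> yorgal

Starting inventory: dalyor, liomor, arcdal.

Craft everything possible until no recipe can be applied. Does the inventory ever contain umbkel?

Yes

dalyor + arcdal -> sylnor (Recipe 2).
sylnor + liomor -> umbkel (Recipe 1).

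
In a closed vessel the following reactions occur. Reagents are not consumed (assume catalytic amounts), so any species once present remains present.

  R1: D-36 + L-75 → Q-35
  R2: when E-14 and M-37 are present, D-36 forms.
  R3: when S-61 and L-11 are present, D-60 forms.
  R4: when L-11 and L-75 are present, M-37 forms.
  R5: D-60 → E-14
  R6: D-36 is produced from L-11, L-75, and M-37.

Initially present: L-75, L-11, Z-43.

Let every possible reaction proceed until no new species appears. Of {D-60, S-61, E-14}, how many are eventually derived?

0

D-60 would need S-61 and L-11 (R3), but S-61 never forms.
No rule produces S-61, and it is not given.
E-14 would need D-60 (R5), but D-60 never forms.
None of the 3 are reached.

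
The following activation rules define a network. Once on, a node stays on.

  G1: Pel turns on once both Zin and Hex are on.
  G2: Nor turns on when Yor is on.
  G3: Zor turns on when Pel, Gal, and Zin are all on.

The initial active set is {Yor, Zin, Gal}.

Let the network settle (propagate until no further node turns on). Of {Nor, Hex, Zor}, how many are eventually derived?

G2: Yor on → Nor on.
Nor: reached.
No rule produces Hex, and it is not given.
Zor would need Pel, Gal, and Zin (G3), but Pel never turns on.
Reached: Nor — 1 of the 3.

1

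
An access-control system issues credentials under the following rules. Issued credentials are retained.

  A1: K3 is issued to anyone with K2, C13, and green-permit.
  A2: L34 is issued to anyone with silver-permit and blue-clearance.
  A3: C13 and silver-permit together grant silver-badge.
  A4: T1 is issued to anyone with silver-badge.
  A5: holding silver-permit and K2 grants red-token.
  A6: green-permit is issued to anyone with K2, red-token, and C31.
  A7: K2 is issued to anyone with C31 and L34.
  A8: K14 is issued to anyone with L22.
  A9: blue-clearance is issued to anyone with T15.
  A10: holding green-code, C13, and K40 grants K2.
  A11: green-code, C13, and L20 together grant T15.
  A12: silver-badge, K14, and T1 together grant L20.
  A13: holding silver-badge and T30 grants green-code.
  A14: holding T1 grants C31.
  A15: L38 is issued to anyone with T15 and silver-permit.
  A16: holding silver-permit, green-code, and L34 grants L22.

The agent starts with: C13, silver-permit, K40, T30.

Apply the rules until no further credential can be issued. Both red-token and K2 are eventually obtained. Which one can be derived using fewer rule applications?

K2

K2: Holding C13 and silver-permit grants silver-badge (A3). Holding silver-badge and T30 grants green-code (A13). Holding green-code, C13, and K40 grants K2 (A10). [3 rule applications]
red-token: Holding C13 and silver-permit grants silver-badge (A3). Holding silver-badge and T30 grants green-code (A13). Holding green-code, C13, and K40 grants K2 (A10). Holding silver-permit and K2 grants red-token (A5). [4 rule applications]
K2 needs fewer.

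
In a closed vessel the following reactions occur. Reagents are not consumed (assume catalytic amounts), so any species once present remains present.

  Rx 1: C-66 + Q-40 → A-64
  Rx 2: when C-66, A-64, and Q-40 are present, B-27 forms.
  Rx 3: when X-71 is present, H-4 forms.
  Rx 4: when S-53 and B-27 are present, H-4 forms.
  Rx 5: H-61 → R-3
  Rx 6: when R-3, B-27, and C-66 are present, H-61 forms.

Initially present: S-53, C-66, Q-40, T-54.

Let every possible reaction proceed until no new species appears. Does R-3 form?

No

R-3 would need H-61 (Rx 5), but H-61 never forms.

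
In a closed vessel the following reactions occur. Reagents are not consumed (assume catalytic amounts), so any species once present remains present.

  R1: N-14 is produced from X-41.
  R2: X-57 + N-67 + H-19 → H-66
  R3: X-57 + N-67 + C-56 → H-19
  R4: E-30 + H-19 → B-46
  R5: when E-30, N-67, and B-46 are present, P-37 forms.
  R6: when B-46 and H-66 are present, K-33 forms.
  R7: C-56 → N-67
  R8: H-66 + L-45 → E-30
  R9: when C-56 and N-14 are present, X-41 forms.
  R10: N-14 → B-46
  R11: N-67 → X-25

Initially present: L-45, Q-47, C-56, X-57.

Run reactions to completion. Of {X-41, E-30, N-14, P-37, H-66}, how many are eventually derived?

C-56 present → N-67 forms (R7).
X-57, N-67, and C-56 present → H-19 forms (R3).
X-57, N-67, and H-19 present → H-66 forms (R2).
H-66 and L-45 present → E-30 forms (R8).
E-30 and H-19 present → B-46 forms (R4).
E-30, N-67, and B-46 present → P-37 forms (R5).
X-41 would need C-56 and N-14 (R9), but N-14 never forms.
E-30: reached.
N-14 would need X-41 (R1), but X-41 never forms.
P-37: reached.
H-66: reached.
Reached: E-30, P-37, and H-66 — 3 of the 5.

3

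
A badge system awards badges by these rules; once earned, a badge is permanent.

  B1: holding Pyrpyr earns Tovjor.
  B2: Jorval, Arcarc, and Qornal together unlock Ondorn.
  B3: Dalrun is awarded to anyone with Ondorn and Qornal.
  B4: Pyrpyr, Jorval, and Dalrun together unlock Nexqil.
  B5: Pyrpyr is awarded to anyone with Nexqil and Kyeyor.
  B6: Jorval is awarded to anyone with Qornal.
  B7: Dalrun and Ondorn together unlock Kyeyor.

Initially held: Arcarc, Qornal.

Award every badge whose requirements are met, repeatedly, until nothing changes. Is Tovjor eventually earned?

Tovjor would need Pyrpyr (B1), but Pyrpyr is never earned.

No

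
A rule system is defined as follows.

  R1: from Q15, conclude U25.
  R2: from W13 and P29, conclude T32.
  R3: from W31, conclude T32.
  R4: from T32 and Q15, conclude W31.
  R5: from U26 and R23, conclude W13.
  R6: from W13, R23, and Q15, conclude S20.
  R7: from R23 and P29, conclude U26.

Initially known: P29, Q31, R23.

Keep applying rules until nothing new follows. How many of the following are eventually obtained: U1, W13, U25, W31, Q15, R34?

R23 and P29 hold, so U26 follows (R7).
From U26 and R23, R5 gives W13.
No rule produces U1, and it is not given.
W13: reached.
U25 would need Q15 (R1), but Q15 is never established.
W31 would need T32 and Q15 (R4), but Q15 is never established.
No rule produces Q15, and it is not given.
No rule produces R34, and it is not given.
Reached: W13 — 1 of the 6.

1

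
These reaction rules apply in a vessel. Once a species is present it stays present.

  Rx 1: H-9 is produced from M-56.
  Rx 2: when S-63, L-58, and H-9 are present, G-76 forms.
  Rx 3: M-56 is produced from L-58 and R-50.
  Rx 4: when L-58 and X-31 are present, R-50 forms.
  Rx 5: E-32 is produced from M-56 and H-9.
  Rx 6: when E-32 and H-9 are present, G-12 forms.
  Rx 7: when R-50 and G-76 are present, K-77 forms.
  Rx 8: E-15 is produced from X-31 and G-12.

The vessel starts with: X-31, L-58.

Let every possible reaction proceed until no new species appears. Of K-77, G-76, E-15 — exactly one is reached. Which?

L-58 and X-31 present → R-50 forms (Rx 4).
L-58 and R-50 present → M-56 forms (Rx 3).
M-56 present → H-9 forms (Rx 1).
M-56 and H-9 present → E-32 forms (Rx 5).
E-32 and H-9 present → G-12 forms (Rx 6).
X-31 and G-12 present → E-15 forms (Rx 8).
K-77 would need R-50 and G-76 (Rx 7), but G-76 never forms. G-76 would need S-63, L-58, and H-9 (Rx 2), but S-63 never forms.

E-15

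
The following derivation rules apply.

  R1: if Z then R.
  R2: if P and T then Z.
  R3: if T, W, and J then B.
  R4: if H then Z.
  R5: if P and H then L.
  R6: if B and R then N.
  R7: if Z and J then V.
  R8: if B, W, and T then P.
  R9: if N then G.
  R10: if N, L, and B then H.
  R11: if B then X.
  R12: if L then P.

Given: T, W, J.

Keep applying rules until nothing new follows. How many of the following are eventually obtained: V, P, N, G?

4

From T, W, and J, R3 gives B.
B, W, and T hold, so P follows (R8).
P and T hold, so Z follows (R2).
From Z and J, R7 gives V.
Z holds, so R follows (R1).
B and R hold, so N follows (R6).
From N, R9 gives G.
V: reached.
P: reached.
N: reached.
G: reached.
All 4 are reached.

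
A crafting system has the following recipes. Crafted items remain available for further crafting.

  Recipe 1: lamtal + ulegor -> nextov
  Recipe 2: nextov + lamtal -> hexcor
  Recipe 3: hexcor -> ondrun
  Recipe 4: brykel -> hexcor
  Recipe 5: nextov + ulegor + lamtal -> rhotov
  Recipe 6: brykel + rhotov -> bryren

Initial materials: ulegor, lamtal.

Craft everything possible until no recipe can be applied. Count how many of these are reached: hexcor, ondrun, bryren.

2

Using Recipe 1, lamtal and ulegor make nextov.
nextov + lamtal -> hexcor (Recipe 2).
hexcor -> ondrun (Recipe 3).
hexcor: reached.
ondrun: reached.
bryren would need brykel and rhotov (Recipe 6), but brykel is never obtained.
Reached: hexcor and ondrun — 2 of the 3.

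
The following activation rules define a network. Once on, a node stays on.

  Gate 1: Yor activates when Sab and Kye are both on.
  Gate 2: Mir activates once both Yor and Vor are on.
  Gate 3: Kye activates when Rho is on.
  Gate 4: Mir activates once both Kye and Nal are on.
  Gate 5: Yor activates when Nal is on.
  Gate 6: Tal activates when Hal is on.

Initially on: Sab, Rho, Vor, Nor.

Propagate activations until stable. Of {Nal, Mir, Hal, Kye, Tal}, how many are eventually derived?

Rho is on, so Kye activates (Gate 3).
Gate 1: Sab and Kye on → Yor on.
Gate 2: Yor and Vor on → Mir on.
No rule produces Nal, and it is not given.
Mir: reached.
No rule produces Hal, and it is not given.
Kye: reached.
Tal would need Hal (Gate 6), but Hal never turns on.
Reached: Mir and Kye — 2 of the 5.

2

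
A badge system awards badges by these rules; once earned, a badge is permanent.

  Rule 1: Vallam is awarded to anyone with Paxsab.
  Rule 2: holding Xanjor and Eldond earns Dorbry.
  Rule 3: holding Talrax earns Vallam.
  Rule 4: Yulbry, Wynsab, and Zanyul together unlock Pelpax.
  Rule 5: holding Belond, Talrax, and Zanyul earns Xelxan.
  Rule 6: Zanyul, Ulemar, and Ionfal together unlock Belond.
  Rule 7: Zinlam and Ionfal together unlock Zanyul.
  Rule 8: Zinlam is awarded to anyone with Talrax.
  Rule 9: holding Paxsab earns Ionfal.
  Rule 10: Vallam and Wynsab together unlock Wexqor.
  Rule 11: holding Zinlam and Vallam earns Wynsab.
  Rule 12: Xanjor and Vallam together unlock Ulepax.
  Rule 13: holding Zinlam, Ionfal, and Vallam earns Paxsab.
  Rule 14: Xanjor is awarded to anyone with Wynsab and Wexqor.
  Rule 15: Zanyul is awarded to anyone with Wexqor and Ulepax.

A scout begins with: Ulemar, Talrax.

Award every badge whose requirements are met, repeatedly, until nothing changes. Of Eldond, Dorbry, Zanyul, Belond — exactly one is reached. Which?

Zanyul

With Talrax, Zinlam is earned (Rule 8).
With Talrax, Vallam is earned (Rule 3).
With Zinlam and Vallam, Wynsab is earned (Rule 11).
With Vallam and Wynsab, Wexqor is earned (Rule 10).
With Wynsab and Wexqor, Xanjor is earned (Rule 14).
With Xanjor and Vallam, Ulepax is earned (Rule 12).
With Wexqor and Ulepax, Zanyul is earned (Rule 15).
Belond would need Zanyul, Ulemar, and Ionfal (Rule 6), but Ionfal is never earned. Dorbry would need Xanjor and Eldond (Rule 2), but Eldond is never earned. No rule produces Eldond, and it is not given.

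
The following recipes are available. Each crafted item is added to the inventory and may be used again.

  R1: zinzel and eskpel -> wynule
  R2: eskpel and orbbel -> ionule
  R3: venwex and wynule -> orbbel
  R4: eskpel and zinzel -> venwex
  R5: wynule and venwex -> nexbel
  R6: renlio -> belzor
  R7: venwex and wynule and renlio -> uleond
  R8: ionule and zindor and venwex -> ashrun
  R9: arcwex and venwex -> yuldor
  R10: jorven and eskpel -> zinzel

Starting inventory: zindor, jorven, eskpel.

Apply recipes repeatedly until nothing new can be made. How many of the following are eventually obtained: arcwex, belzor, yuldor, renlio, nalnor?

No rule produces arcwex, and it is not given.
belzor would need renlio (R6), but renlio is never obtained.
yuldor would need arcwex and venwex (R9), but arcwex is never obtained.
No rule produces renlio, and it is not given.
No rule produces nalnor, and it is not given.
None of the 5 are reached.

0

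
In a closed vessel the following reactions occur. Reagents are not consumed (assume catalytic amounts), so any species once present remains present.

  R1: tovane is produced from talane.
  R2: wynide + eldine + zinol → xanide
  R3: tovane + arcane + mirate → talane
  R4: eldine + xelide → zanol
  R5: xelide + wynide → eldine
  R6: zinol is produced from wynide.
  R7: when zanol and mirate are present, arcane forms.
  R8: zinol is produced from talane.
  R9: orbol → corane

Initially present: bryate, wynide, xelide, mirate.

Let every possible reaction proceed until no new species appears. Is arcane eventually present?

xelide and wynide present → eldine forms (R5).
eldine and xelide present → zanol forms (R4).
zanol and mirate present → arcane forms (R7).

Yes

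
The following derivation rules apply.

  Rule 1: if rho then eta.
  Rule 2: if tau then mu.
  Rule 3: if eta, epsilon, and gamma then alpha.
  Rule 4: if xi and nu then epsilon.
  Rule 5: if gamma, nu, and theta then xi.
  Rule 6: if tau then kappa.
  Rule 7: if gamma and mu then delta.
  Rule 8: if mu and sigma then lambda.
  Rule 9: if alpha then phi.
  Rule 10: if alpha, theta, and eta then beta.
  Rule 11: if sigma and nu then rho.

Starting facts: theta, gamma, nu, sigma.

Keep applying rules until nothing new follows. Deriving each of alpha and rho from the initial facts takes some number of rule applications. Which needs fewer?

rho

rho: From sigma and nu, Rule 11 gives rho. [1 rule application]
alpha: From sigma and nu, Rule 11 gives rho. From gamma, nu, and theta, Rule 5 gives xi. From rho, Rule 1 gives eta. xi and nu hold, so epsilon follows (Rule 4). eta, epsilon, and gamma hold, so alpha follows (Rule 3). [5 rule applications]
rho needs fewer.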